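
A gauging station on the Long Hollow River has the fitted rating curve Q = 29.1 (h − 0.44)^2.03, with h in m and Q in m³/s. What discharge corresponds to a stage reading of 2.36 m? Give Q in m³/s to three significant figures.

109 m³/s

Q = 29.1 × (2.36 − 0.44)^2.03 = 29.1 × 1.92^2.03 = 109.4 m³/s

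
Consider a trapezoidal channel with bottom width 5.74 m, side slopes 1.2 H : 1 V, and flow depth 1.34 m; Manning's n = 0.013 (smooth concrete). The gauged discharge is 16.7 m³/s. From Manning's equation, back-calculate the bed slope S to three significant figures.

A = (b + z·y)·y = (5.74 + 1.2×1.34)×1.34 = 9.846 m²
P = b + 2y√(1+z²) = 5.74 + 2×1.34×√(1+1.2²) = 9.926 m
R = A/P = 9.846/9.926 = 0.9919 m
S = (Q·n / (1·A·R^(2/3)))² = (16.7×0.013 / (1×9.846×0.9946))² = 0.0004914

0.000491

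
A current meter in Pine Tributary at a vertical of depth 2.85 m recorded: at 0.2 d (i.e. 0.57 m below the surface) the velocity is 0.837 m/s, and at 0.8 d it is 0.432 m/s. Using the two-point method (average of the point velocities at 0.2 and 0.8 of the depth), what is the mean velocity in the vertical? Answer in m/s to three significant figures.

v̄ = (0.837 + 0.432) / 2 = 0.6345 m/s

0.635 m/s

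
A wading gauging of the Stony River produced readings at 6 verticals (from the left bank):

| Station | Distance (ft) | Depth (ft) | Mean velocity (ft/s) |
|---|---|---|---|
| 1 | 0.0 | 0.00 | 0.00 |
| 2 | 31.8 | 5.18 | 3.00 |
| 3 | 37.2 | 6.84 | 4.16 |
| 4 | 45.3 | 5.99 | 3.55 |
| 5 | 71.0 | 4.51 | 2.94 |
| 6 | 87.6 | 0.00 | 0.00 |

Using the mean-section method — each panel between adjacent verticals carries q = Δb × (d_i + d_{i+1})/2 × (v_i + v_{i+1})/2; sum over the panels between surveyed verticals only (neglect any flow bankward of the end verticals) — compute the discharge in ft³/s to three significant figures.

Panel 1-2: Δb = 31.8 ft, d̄ = (0.00+5.18)/2 = 2.59, v̄ = (0.00+3.00)/2 = 1.5 → q = 31.8×2.59×1.5 = 123.5 ft³/s
Panel 2-3: Δb = 5.4 ft, d̄ = (5.18+6.84)/2 = 6.01, v̄ = (3.00+4.16)/2 = 3.58 → q = 5.4×6.01×3.58 = 116.2 ft³/s
Panel 3-4: Δb = 8.1 ft, d̄ = (6.84+5.99)/2 = 6.415, v̄ = (4.16+3.55)/2 = 3.855 → q = 8.1×6.415×3.855 = 200.3 ft³/s
Panel 4-5: Δb = 25.7 ft, d̄ = (5.99+4.51)/2 = 5.25, v̄ = (3.55+2.94)/2 = 3.245 → q = 25.7×5.25×3.245 = 437.8 ft³/s
Panel 5-6: Δb = 16.6 ft, d̄ = (4.51+0.00)/2 = 2.255, v̄ = (2.94+0.00)/2 = 1.47 → q = 16.6×2.255×1.47 = 55.03 ft³/s
Q = Σ q = 932.9 ft³/s

933 ft³/s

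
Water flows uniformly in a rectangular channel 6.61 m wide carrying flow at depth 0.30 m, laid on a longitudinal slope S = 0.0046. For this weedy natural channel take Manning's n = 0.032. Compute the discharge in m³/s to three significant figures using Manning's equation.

1.78 m³/s

A = b·y = 6.61 × 0.30 = 1.983 m²
P = b + 2y = 6.61 + 2×0.30 = 7.210 m
R = A/P = 1.983/7.210 = 0.2750 m
Q = (1/n)·A·R^(2/3)·S^(1/2) = (1/0.032) × 1.983 × 0.2750^(2/3) × 0.0046^(1/2) = 1.778 m³/s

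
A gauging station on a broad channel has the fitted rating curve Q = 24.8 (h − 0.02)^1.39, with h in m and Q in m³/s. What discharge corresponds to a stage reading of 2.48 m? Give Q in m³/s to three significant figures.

Q = 24.8 × (2.48 − 0.02)^1.39 = 24.8 × 2.46^1.39 = 86.67 m³/s

86.7 m³/s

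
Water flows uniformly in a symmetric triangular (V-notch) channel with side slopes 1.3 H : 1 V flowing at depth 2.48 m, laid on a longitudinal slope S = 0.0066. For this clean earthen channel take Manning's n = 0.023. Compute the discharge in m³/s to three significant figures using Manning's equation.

27.9 m³/s

A = z·y² = 1.3×2.48² = 7.996 m²
P = 2y√(1+z²) = 2×2.48×√(1+1.3²) = 8.135 m
R = A/P = 7.996/8.135 = 0.9829 m
Q = (1/n)·A·R^(2/3)·S^(1/2) = (1/0.023) × 7.996 × 0.9829^(2/3) × 0.0066^(1/2) = 27.92 m³/s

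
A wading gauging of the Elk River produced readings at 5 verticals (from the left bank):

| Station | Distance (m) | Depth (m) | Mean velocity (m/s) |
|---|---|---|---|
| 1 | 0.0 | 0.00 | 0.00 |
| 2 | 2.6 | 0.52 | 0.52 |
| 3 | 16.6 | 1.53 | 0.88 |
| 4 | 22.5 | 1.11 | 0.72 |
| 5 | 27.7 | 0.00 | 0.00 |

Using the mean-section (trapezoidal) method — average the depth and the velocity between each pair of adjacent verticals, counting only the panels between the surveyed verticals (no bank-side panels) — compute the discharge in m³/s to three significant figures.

Panel 1-2: Δb = 2.6 m, d̄ = (0.00+0.52)/2 = 0.26, v̄ = (0.00+0.52)/2 = 0.26 → q = 2.6×0.26×0.26 = 0.1758 m³/s
Panel 2-3: Δb = 14 m, d̄ = (0.52+1.53)/2 = 1.025, v̄ = (0.52+0.88)/2 = 0.7 → q = 14×1.025×0.7 = 10.05 m³/s
Panel 3-4: Δb = 5.9 m, d̄ = (1.53+1.11)/2 = 1.32, v̄ = (0.88+0.72)/2 = 0.8 → q = 5.9×1.32×0.8 = 6.230 m³/s
Panel 4-5: Δb = 5.2 m, d̄ = (1.11+0.00)/2 = 0.555, v̄ = (0.72+0.00)/2 = 0.36 → q = 5.2×0.555×0.36 = 1.039 m³/s
Q = Σ q = 17.49 m³/s

17.5 m³/s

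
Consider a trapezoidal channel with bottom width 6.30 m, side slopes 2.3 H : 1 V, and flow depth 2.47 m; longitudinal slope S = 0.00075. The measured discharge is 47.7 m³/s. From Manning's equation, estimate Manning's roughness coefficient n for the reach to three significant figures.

A = (b + z·y)·y = (6.30 + 2.3×2.47)×2.47 = 29.59 m²
P = b + 2y√(1+z²) = 6.30 + 2×2.47×√(1+2.3²) = 18.69 m
R = A/P = 29.59/18.69 = 1.583 m
n = (1/Q)·A·R^(2/3)·S^(1/2) = (1/47.7) × 29.59 × 1.359 × 0.02739 = 0.02308

0.0231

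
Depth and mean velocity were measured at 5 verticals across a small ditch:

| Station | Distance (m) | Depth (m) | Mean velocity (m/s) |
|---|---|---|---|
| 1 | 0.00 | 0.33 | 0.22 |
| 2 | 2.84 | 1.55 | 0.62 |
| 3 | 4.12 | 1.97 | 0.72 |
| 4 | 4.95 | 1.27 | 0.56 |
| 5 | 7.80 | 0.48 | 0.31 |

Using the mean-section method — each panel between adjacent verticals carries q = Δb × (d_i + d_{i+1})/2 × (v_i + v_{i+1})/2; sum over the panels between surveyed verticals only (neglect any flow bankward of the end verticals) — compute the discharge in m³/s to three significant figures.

4.58 m³/s

Panel 1-2: Δb = 2.84 m, d̄ = (0.33+1.55)/2 = 0.94, v̄ = (0.22+0.62)/2 = 0.42 → q = 2.84×0.94×0.42 = 1.121 m³/s
Panel 2-3: Δb = 1.28 m, d̄ = (1.55+1.97)/2 = 1.76, v̄ = (0.62+0.72)/2 = 0.67 → q = 1.28×1.76×0.67 = 1.509 m³/s
Panel 3-4: Δb = 0.83 m, d̄ = (1.97+1.27)/2 = 1.62, v̄ = (0.72+0.56)/2 = 0.64 → q = 0.83×1.62×0.64 = 0.8605 m³/s
Panel 4-5: Δb = 2.85 m, d̄ = (1.27+0.48)/2 = 0.875, v̄ = (0.56+0.31)/2 = 0.435 → q = 2.85×0.875×0.435 = 1.085 m³/s
Q = Σ q = 4.576 m³/s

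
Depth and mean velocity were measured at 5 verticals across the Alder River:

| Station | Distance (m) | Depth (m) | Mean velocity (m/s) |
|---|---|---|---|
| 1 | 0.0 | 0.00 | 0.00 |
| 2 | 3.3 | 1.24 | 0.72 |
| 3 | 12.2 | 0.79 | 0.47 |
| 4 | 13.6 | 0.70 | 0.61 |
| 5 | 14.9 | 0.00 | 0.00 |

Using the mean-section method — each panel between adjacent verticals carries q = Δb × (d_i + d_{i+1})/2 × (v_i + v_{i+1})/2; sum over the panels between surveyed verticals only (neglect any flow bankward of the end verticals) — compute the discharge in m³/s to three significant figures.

Panel 1-2: Δb = 3.3 m, d̄ = (0.00+1.24)/2 = 0.62, v̄ = (0.00+0.72)/2 = 0.36 → q = 3.3×0.62×0.36 = 0.7366 m³/s
Panel 2-3: Δb = 8.9 m, d̄ = (1.24+0.79)/2 = 1.015, v̄ = (0.72+0.47)/2 = 0.595 → q = 8.9×1.015×0.595 = 5.375 m³/s
Panel 3-4: Δb = 1.4 m, d̄ = (0.79+0.70)/2 = 0.745, v̄ = (0.47+0.61)/2 = 0.54 → q = 1.4×0.745×0.54 = 0.5632 m³/s
Panel 4-5: Δb = 1.3 m, d̄ = (0.70+0.00)/2 = 0.35, v̄ = (0.61+0.00)/2 = 0.305 → q = 1.3×0.35×0.305 = 0.1388 m³/s
Q = Σ q = 6.813 m³/s

6.81 m³/s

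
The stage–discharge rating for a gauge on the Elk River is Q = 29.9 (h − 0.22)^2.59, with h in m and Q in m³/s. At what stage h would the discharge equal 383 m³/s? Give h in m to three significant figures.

h − h₀ = (Q/C)^(1/b) = (383/29.9)^(1/2.59) = 2.677 m
h = 0.22 + 2.677 = 2.897 m

2.90 m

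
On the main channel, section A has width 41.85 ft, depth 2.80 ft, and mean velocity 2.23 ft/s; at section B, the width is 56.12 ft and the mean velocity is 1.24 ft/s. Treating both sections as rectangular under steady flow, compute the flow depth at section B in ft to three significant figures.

3.76 ft

Q = A₁V₁ = (41.85×2.80) × 2.23 = 261.3 ft³/s
d₂ = Q/(b₂ V₂) = 261.3/(56.12×1.24) = 3.755 ft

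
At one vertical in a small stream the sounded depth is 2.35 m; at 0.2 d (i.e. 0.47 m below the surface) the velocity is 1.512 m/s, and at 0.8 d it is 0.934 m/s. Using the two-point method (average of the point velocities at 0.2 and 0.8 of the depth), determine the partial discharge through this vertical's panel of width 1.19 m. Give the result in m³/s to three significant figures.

3.42 m³/s

v̄ = (1.512 + 0.934) / 2 = 1.223 m/s
q = v̄ × d × w = 1.223 × 2.35 × 1.19 = 3.420 m³/s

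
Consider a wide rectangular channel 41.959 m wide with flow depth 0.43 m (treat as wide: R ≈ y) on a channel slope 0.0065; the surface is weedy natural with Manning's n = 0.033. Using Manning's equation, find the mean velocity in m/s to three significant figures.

A = b·y = 41.959 × 0.43 = 18.04 m²
Wide channel: R ≈ y = 0.43 m
Q = (1/n)·A·R^(2/3)·S^(1/2) = (1/0.033) × 18.04 × 0.4300^(2/3) × 0.0065^(1/2) = 25.11 m³/s
V = Q/A = 25.11/18.04 = 1.392 m/s

1.39 m/s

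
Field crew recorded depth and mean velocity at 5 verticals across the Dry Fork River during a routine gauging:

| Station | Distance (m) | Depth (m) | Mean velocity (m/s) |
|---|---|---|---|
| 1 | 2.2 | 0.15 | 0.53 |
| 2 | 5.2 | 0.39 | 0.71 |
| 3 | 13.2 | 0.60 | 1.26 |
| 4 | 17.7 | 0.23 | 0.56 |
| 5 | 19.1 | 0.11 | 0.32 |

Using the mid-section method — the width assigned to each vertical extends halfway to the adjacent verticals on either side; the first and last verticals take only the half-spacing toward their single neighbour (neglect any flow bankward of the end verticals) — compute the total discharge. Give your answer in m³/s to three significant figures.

w_1 = (5.2 − 2.2)/2 = 1.5 m; q_1 = 0.53 × 0.15 × 1.5 = 0.1193 m³/s
w_2 = (13.2 − 2.2)/2 = 5.5 m; q_2 = 0.71 × 0.39 × 5.5 = 1.523 m³/s
w_3 = (17.7 − 5.2)/2 = 6.25 m; q_3 = 1.26 × 0.60 × 6.25 = 4.725 m³/s
w_4 = (19.1 − 13.2)/2 = 2.95 m; q_4 = 0.56 × 0.23 × 2.95 = 0.3800 m³/s
w_5 = (19.1 − 17.7)/2 = 0.7 m; q_5 = 0.32 × 0.11 × 0.7 = 0.02464 m³/s
Q = Σ qᵢ = 6.772 m³/s

6.77 m³/s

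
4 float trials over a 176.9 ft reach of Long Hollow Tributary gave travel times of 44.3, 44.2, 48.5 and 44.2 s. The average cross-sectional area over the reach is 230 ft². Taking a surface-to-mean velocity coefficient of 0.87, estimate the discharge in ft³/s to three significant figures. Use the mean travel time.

t̄ = (44.3 + 44.2 + 48.5 + 44.2) / 4 = 45.3 s
v_surface = L / t̄ = 176.9 / 45.3 = 3.905 ft/s
v_mean = 0.87 × 3.905 = 3.397 ft/s
Q = A × v_mean = 230 × 3.397 = 781.4 ft³/s

781 ft³/s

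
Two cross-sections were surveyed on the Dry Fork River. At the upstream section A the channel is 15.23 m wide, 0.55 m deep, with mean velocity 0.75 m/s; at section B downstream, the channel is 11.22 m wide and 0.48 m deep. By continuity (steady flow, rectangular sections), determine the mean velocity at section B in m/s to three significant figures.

Q = A₁V₁ = (15.23×0.55) × 0.75 = 6.282 m³/s
A₂ = 11.22 × 0.48 = 5.386 m²
V₂ = Q/A₂ = 6.282/5.386 = 1.167 m/s

1.17 m/s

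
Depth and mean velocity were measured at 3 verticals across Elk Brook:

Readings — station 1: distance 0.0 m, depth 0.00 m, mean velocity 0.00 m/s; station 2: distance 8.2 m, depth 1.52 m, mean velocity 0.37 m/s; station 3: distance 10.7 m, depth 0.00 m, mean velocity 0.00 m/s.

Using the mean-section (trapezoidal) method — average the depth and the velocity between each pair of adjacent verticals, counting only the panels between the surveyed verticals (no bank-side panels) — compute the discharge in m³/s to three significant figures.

1.50 m³/s

Panel 1-2: Δb = 8.2 m, d̄ = (0.00+1.52)/2 = 0.76, v̄ = (0.00+0.37)/2 = 0.185 → q = 8.2×0.76×0.185 = 1.153 m³/s
Panel 2-3: Δb = 2.5 m, d̄ = (1.52+0.00)/2 = 0.76, v̄ = (0.37+0.00)/2 = 0.185 → q = 2.5×0.76×0.185 = 0.3515 m³/s
Q = Σ q = 1.504 m³/s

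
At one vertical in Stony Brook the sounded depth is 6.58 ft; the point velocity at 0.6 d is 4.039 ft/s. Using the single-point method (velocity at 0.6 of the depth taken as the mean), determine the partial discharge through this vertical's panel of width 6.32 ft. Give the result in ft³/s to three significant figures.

168 ft³/s

v̄ = v₀.₆ = 4.039 ft/s
q = v̄ × d × w = 4.039 × 6.58 × 6.32 = 168.0 ft³/s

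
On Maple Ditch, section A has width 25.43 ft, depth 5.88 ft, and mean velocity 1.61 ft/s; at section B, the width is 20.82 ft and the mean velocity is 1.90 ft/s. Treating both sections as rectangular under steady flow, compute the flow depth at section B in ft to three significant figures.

6.09 ft

Q = A₁V₁ = (25.43×5.88) × 1.61 = 240.7 ft³/s
d₂ = Q/(b₂ V₂) = 240.7/(20.82×1.90) = 6.086 ft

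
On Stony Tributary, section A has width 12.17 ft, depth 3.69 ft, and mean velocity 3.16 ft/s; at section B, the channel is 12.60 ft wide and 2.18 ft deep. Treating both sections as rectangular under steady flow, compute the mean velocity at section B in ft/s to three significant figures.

Q = A₁V₁ = (12.17×3.69) × 3.16 = 141.9 ft³/s
A₂ = 12.60 × 2.18 = 27.47 ft²
V₂ = Q/A₂ = 141.9/27.47 = 5.166 ft/s

5.17 ft/s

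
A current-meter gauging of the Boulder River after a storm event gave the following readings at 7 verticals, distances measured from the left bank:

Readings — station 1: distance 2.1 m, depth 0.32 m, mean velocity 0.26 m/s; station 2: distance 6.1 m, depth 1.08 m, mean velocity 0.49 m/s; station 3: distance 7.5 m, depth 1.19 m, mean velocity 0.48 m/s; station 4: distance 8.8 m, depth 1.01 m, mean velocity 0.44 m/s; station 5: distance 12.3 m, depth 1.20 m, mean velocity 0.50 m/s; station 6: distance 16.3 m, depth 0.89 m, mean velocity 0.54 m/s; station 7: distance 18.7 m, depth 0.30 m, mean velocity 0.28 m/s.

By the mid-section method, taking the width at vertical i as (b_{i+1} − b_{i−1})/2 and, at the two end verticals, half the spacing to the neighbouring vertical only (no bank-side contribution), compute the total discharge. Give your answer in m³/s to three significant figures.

7.32 m³/s

w_1 = (6.1 − 2.1)/2 = 2 m; q_1 = 0.26 × 0.32 × 2 = 0.1664 m³/s
w_2 = (7.5 − 2.1)/2 = 2.7 m; q_2 = 0.49 × 1.08 × 2.7 = 1.429 m³/s
w_3 = (8.8 − 6.1)/2 = 1.35 m; q_3 = 0.48 × 1.19 × 1.35 = 0.7711 m³/s
w_4 = (12.3 − 7.5)/2 = 2.4 m; q_4 = 0.44 × 1.01 × 2.4 = 1.067 m³/s
w_5 = (16.3 − 8.8)/2 = 3.75 m; q_5 = 0.50 × 1.20 × 3.75 = 2.250 m³/s
w_6 = (18.7 − 12.3)/2 = 3.2 m; q_6 = 0.54 × 0.89 × 3.2 = 1.538 m³/s
w_7 = (18.7 − 16.3)/2 = 1.2 m; q_7 = 0.28 × 0.30 × 1.2 = 0.1008 m³/s
Q = Σ qᵢ = 7.322 m³/s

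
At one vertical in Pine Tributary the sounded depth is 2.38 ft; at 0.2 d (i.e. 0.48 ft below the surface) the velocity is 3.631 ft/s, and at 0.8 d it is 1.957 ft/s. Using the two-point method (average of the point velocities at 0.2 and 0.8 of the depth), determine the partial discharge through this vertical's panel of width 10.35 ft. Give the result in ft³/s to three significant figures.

68.8 ft³/s

v̄ = (3.631 + 1.957) / 2 = 2.794 ft/s
q = v̄ × d × w = 2.794 × 2.38 × 10.35 = 68.82 ft³/s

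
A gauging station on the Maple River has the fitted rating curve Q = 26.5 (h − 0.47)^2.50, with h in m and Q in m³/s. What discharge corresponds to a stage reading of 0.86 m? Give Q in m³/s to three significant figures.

Q = 26.5 × (0.86 − 0.47)^2.50 = 26.5 × 0.39^2.50 = 2.517 m³/s

2.52 m³/s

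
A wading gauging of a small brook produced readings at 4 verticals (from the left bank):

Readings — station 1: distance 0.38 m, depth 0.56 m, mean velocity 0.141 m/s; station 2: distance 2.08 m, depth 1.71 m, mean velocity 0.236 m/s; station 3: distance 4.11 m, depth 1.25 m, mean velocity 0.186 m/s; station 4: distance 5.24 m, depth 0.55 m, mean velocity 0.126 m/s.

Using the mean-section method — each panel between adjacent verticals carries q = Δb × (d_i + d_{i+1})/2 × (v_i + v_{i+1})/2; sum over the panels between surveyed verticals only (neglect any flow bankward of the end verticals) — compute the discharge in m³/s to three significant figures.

1.16 m³/s

Panel 1-2: Δb = 1.7 m, d̄ = (0.56+1.71)/2 = 1.135, v̄ = (0.141+0.236)/2 = 0.1885 → q = 1.7×1.135×0.1885 = 0.3637 m³/s
Panel 2-3: Δb = 2.03 m, d̄ = (1.71+1.25)/2 = 1.48, v̄ = (0.236+0.186)/2 = 0.211 → q = 2.03×1.48×0.211 = 0.6339 m³/s
Panel 3-4: Δb = 1.13 m, d̄ = (1.25+0.55)/2 = 0.9, v̄ = (0.186+0.126)/2 = 0.156 → q = 1.13×0.9×0.156 = 0.1587 m³/s
Q = Σ q = 1.156 m³/s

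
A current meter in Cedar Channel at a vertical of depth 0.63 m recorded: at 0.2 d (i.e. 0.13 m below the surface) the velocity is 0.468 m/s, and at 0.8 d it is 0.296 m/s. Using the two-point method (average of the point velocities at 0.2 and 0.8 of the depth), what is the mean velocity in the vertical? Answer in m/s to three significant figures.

v̄ = (0.468 + 0.296) / 2 = 0.3820 m/s

0.382 m/s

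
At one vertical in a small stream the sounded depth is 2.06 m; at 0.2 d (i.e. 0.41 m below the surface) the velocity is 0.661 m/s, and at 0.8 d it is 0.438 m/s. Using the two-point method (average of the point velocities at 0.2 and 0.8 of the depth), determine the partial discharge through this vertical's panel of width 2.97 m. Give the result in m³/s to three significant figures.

v̄ = (0.661 + 0.438) / 2 = 0.5495 m/s
q = v̄ × d × w = 0.5495 × 2.06 × 2.97 = 3.362 m³/s

3.36 m³/s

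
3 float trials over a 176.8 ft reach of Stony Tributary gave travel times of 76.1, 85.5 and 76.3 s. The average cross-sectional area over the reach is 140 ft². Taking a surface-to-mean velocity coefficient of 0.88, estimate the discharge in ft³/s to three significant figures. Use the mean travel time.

275 ft³/s

t̄ = (76.1 + 85.5 + 76.3) / 3 = 79.3 s
v_surface = L / t̄ = 176.8 / 79.3 = 2.230 ft/s
v_mean = 0.88 × 2.230 = 1.962 ft/s
Q = A × v_mean = 140 × 1.962 = 274.7 ft³/s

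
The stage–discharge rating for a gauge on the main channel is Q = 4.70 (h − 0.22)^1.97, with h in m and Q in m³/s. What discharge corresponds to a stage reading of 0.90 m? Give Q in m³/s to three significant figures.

Q = 4.70 × (0.90 − 0.22)^1.97 = 4.70 × 0.68^1.97 = 2.199 m³/s

2.20 m³/s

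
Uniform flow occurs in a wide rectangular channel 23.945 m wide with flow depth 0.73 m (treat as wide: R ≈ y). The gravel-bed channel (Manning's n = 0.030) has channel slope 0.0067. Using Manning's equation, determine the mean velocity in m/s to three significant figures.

2.21 m/s

A = b·y = 23.945 × 0.73 = 17.48 m²
Wide channel: R ≈ y = 0.73 m
Q = (1/n)·A·R^(2/3)·S^(1/2) = (1/0.030) × 17.48 × 0.7300^(2/3) × 0.0067^(1/2) = 38.67 m³/s
V = Q/A = 38.67/17.48 = 2.212 m/s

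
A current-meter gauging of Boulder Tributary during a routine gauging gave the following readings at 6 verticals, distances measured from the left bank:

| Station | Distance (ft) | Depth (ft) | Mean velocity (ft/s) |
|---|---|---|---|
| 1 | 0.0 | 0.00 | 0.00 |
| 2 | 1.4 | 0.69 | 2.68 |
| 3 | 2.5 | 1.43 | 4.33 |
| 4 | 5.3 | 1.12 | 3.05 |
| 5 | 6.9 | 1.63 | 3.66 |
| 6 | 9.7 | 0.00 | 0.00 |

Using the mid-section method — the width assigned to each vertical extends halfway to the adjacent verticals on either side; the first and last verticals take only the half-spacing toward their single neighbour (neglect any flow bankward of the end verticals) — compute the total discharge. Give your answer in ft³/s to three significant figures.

35.0 ft³/s

w_2 = (2.5 − 0.0)/2 = 1.25 ft; q_2 = 2.68 × 0.69 × 1.25 = 2.312 ft³/s
w_3 = (5.3 − 1.4)/2 = 1.95 ft; q_3 = 4.33 × 1.43 × 1.95 = 12.07 ft³/s
w_4 = (6.9 − 2.5)/2 = 2.2 ft; q_4 = 3.05 × 1.12 × 2.2 = 7.515 ft³/s
w_5 = (9.7 − 5.3)/2 = 2.2 ft; q_5 = 3.66 × 1.63 × 2.2 = 13.12 ft³/s
Stations 1, 6 contribute zero (depth or velocity is 0).
Q = Σ qᵢ = 35.03 ft³/s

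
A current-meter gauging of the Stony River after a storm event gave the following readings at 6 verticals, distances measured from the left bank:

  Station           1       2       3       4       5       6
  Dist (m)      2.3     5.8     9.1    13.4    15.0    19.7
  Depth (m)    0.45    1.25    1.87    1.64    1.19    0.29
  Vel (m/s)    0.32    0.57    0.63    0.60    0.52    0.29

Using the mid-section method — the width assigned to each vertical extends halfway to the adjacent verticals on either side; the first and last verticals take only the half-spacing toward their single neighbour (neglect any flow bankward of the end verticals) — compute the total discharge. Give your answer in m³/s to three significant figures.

w_1 = (5.8 − 2.3)/2 = 1.75 m; q_1 = 0.32 × 0.45 × 1.75 = 0.2520 m³/s
w_2 = (9.1 − 2.3)/2 = 3.4 m; q_2 = 0.57 × 1.25 × 3.4 = 2.423 m³/s
w_3 = (13.4 − 5.8)/2 = 3.8 m; q_3 = 0.63 × 1.87 × 3.8 = 4.477 m³/s
w_4 = (15.0 − 9.1)/2 = 2.95 m; q_4 = 0.60 × 1.64 × 2.95 = 2.903 m³/s
w_5 = (19.7 − 13.4)/2 = 3.15 m; q_5 = 0.52 × 1.19 × 3.15 = 1.949 m³/s
w_6 = (19.7 − 15.0)/2 = 2.35 m; q_6 = 0.29 × 0.29 × 2.35 = 0.1976 m³/s
Q = Σ qᵢ = 12.20 m³/s

12.2 m³/s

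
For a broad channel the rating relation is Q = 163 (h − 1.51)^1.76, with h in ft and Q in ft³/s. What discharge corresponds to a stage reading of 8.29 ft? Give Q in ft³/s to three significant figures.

4730 ft³/s

Q = 163 × (8.29 − 1.51)^1.76 = 163 × 6.78^1.76 = 4733 ft³/s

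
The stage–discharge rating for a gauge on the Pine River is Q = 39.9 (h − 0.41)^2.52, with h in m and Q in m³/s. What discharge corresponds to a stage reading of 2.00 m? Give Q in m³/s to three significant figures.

Q = 39.9 × (2.00 − 0.41)^2.52 = 39.9 × 1.59^2.52 = 128.4 m³/s

128 m³/s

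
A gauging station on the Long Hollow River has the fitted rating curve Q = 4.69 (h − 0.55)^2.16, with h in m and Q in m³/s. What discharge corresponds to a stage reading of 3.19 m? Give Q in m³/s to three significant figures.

Q = 4.69 × (3.19 − 0.55)^2.16 = 4.69 × 2.64^2.16 = 38.18 m³/s

38.2 m³/s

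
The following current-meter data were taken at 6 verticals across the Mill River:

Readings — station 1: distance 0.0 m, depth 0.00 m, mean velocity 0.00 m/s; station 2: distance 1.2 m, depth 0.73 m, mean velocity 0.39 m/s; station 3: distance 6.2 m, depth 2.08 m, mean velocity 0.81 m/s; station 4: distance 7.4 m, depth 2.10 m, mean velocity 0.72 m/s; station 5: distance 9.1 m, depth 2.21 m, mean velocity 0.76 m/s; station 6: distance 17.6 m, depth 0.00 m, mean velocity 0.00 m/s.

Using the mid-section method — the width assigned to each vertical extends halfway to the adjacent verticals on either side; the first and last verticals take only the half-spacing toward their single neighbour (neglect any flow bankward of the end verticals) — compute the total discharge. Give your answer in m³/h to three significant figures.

60700 m³/h

w_2 = (6.2 − 0.0)/2 = 3.1 m; q_2 = 0.39 × 0.73 × 3.1 = 0.8826 m³/s
w_3 = (7.4 − 1.2)/2 = 3.1 m; q_3 = 0.81 × 2.08 × 3.1 = 5.223 m³/s
w_4 = (9.1 − 6.2)/2 = 1.45 m; q_4 = 0.72 × 2.10 × 1.45 = 2.192 m³/s
w_5 = (17.6 − 7.4)/2 = 5.1 m; q_5 = 0.76 × 2.21 × 5.1 = 8.566 m³/s
Stations 1, 6 contribute zero (depth or velocity is 0).
Q = Σ qᵢ = 16.86 m³/s
= 16.86 × 3600 = 60710 m³/h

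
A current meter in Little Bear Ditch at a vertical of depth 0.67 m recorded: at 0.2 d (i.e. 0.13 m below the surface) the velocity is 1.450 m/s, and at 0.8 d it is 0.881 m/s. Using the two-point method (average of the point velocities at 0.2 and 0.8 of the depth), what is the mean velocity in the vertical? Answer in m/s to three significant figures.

1.17 m/s

v̄ = (1.450 + 0.881) / 2 = 1.166 m/s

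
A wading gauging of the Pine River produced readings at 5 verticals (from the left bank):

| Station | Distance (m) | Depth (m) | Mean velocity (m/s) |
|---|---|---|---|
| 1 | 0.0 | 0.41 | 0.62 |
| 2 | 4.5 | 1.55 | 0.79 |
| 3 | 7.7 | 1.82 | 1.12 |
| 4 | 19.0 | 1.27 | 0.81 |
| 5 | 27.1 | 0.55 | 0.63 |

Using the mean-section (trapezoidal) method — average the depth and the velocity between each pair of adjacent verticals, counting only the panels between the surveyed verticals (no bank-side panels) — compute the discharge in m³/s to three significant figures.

30.4 m³/s

Panel 1-2: Δb = 4.5 m, d̄ = (0.41+1.55)/2 = 0.98, v̄ = (0.62+0.79)/2 = 0.705 → q = 4.5×0.98×0.705 = 3.109 m³/s
Panel 2-3: Δb = 3.2 m, d̄ = (1.55+1.82)/2 = 1.685, v̄ = (0.79+1.12)/2 = 0.955 → q = 3.2×1.685×0.955 = 5.149 m³/s
Panel 3-4: Δb = 11.3 m, d̄ = (1.82+1.27)/2 = 1.545, v̄ = (1.12+0.81)/2 = 0.965 → q = 11.3×1.545×0.965 = 16.85 m³/s
Panel 4-5: Δb = 8.1 m, d̄ = (1.27+0.55)/2 = 0.91, v̄ = (0.81+0.63)/2 = 0.72 → q = 8.1×0.91×0.72 = 5.307 m³/s
Q = Σ q = 30.41 m³/s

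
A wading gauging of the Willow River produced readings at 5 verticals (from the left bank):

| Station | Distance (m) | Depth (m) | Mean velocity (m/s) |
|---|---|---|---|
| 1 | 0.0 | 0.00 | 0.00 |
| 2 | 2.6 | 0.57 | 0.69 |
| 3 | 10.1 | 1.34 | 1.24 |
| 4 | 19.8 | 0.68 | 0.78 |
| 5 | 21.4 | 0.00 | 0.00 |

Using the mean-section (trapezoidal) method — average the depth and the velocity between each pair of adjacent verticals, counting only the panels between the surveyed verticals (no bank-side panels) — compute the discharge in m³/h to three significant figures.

62200 m³/h

Panel 1-2: Δb = 2.6 m, d̄ = (0.00+0.57)/2 = 0.285, v̄ = (0.00+0.69)/2 = 0.345 → q = 2.6×0.285×0.345 = 0.2556 m³/s
Panel 2-3: Δb = 7.5 m, d̄ = (0.57+1.34)/2 = 0.955, v̄ = (0.69+1.24)/2 = 0.965 → q = 7.5×0.955×0.965 = 6.912 m³/s
Panel 3-4: Δb = 9.7 m, d̄ = (1.34+0.68)/2 = 1.01, v̄ = (1.24+0.78)/2 = 1.01 → q = 9.7×1.01×1.01 = 9.895 m³/s
Panel 4-5: Δb = 1.6 m, d̄ = (0.68+0.00)/2 = 0.34, v̄ = (0.78+0.00)/2 = 0.39 → q = 1.6×0.34×0.39 = 0.2122 m³/s
Q = Σ q = 17.27 m³/s
= 17.27 × 3600 = 62190 m³/h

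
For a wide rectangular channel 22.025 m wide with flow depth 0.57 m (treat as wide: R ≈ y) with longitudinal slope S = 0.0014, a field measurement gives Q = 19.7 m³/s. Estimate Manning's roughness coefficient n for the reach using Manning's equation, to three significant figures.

0.0164

A = b·y = 22.025 × 0.57 = 12.55 m²
Wide channel: R ≈ y = 0.57 m
n = (1/Q)·A·R^(2/3)·S^(1/2) = (1/19.7) × 12.55 × 0.6875 × 0.03742 = 0.01639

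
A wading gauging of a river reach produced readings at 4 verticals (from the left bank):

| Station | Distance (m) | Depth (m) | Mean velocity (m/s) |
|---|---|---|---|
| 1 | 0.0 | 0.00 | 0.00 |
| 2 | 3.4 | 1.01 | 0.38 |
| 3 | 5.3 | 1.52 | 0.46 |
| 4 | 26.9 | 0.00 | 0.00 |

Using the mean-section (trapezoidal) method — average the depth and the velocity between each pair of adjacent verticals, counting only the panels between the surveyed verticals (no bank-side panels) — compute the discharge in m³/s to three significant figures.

5.11 m³/s

Panel 1-2: Δb = 3.4 m, d̄ = (0.00+1.01)/2 = 0.505, v̄ = (0.00+0.38)/2 = 0.19 → q = 3.4×0.505×0.19 = 0.3262 m³/s
Panel 2-3: Δb = 1.9 m, d̄ = (1.01+1.52)/2 = 1.265, v̄ = (0.38+0.46)/2 = 0.42 → q = 1.9×1.265×0.42 = 1.009 m³/s
Panel 3-4: Δb = 21.6 m, d̄ = (1.52+0.00)/2 = 0.76, v̄ = (0.46+0.00)/2 = 0.23 → q = 21.6×0.76×0.23 = 3.776 m³/s
Q = Σ q = 5.111 m³/s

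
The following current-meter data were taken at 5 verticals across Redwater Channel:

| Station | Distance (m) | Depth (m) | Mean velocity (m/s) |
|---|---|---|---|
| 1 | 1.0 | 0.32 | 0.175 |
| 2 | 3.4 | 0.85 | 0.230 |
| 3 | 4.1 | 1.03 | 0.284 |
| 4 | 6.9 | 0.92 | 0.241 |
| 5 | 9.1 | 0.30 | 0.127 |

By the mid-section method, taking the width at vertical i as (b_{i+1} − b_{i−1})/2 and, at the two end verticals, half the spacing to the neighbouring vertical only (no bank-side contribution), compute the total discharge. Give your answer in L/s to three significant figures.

1480 L/s

w_1 = (3.4 − 1.0)/2 = 1.2 m; q_1 = 0.175 × 0.32 × 1.2 = 0.06720 m³/s
w_2 = (4.1 − 1.0)/2 = 1.55 m; q_2 = 0.230 × 0.85 × 1.55 = 0.3030 m³/s
w_3 = (6.9 − 3.4)/2 = 1.75 m; q_3 = 0.284 × 1.03 × 1.75 = 0.5119 m³/s
w_4 = (9.1 − 4.1)/2 = 2.5 m; q_4 = 0.241 × 0.92 × 2.5 = 0.5543 m³/s
w_5 = (9.1 − 6.9)/2 = 1.1 m; q_5 = 0.127 × 0.30 × 1.1 = 0.04191 m³/s
Q = Σ qᵢ = 1.478 m³/s
= 1.478 × 1000 = 1478 L/s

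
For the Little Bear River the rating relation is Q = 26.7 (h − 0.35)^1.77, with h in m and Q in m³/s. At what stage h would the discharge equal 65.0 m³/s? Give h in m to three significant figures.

2.00 m

h − h₀ = (Q/C)^(1/b) = (65.0/26.7)^(1/1.77) = 1.653 m
h = 0.35 + 1.653 = 2.003 m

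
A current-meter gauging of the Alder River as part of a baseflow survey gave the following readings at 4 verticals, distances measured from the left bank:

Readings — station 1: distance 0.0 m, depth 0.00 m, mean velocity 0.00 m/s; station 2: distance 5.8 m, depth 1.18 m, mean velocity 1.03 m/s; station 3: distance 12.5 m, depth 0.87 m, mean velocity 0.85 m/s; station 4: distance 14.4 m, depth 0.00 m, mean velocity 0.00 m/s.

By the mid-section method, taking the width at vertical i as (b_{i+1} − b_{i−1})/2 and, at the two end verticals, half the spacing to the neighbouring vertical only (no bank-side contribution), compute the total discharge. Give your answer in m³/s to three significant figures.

10.8 m³/s

w_2 = (12.5 − 0.0)/2 = 6.25 m; q_2 = 1.03 × 1.18 × 6.25 = 7.596 m³/s
w_3 = (14.4 − 5.8)/2 = 4.3 m; q_3 = 0.85 × 0.87 × 4.3 = 3.180 m³/s
Stations 1, 4 contribute zero (depth or velocity is 0).
Q = Σ qᵢ = 10.78 m³/s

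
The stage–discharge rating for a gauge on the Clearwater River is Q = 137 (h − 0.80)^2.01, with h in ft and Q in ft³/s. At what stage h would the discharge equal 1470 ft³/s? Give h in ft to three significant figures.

4.06 ft

h − h₀ = (Q/C)^(1/b) = (1470/137)^(1/2.01) = 3.256 ft
h = 0.80 + 3.256 = 4.056 ft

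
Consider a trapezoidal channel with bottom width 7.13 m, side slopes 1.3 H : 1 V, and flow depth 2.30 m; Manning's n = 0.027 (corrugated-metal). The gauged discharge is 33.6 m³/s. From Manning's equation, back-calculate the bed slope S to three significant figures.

A = (b + z·y)·y = (7.13 + 1.3×2.30)×2.30 = 23.28 m²
P = b + 2y√(1+z²) = 7.13 + 2×2.30×√(1+1.3²) = 14.67 m
R = A/P = 23.28/14.67 = 1.586 m
S = (Q·n / (1·A·R^(2/3)))² = (33.6×0.027 / (1×23.28×1.360))² = 0.0008212

0.000821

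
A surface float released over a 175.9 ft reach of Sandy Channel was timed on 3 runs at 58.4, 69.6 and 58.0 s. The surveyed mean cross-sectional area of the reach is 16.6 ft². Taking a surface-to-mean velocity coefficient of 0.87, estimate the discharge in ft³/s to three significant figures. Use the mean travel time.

41.0 ft³/s

t̄ = (58.4 + 69.6 + 58.0) / 3 = 62 s
v_surface = L / t̄ = 175.9 / 62 = 2.837 ft/s
v_mean = 0.87 × 2.837 = 2.468 ft/s
Q = A × v_mean = 16.6 × 2.468 = 40.97 ft³/s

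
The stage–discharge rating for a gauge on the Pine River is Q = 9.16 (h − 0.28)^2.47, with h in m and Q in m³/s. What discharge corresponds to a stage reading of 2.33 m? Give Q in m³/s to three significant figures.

53.9 m³/s

Q = 9.16 × (2.33 − 0.28)^2.47 = 9.16 × 2.05^2.47 = 53.94 m³/s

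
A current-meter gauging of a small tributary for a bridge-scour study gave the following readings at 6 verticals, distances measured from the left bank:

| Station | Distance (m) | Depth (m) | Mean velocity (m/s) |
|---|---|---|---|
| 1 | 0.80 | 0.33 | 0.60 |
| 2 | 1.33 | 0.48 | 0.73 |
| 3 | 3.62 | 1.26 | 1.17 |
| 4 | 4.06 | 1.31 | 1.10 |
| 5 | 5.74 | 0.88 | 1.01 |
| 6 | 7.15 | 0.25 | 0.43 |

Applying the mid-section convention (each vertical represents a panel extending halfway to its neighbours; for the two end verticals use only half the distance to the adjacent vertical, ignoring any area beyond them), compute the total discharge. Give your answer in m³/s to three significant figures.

w_1 = (1.33 − 0.80)/2 = 0.265 m; q_1 = 0.60 × 0.33 × 0.265 = 0.05247 m³/s
w_2 = (3.62 − 0.80)/2 = 1.41 m; q_2 = 0.73 × 0.48 × 1.41 = 0.4941 m³/s
w_3 = (4.06 − 1.33)/2 = 1.365 m; q_3 = 1.17 × 1.26 × 1.365 = 2.012 m³/s
w_4 = (5.74 − 3.62)/2 = 1.06 m; q_4 = 1.10 × 1.31 × 1.06 = 1.527 m³/s
w_5 = (7.15 − 4.06)/2 = 1.545 m; q_5 = 1.01 × 0.88 × 1.545 = 1.373 m³/s
w_6 = (7.15 − 5.74)/2 = 0.705 m; q_6 = 0.43 × 0.25 × 0.705 = 0.07579 m³/s
Q = Σ qᵢ = 5.535 m³/s

5.54 m³/s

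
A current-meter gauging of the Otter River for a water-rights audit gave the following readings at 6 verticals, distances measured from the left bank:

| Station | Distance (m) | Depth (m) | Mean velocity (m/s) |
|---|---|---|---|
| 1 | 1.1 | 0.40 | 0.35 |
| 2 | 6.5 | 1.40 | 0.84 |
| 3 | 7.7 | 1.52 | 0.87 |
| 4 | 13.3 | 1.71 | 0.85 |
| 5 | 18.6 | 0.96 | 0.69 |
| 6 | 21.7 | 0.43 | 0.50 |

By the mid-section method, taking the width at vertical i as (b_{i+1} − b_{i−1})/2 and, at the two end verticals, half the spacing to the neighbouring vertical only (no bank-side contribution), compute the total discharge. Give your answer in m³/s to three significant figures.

19.8 m³/s

w_1 = (6.5 − 1.1)/2 = 2.7 m; q_1 = 0.35 × 0.40 × 2.7 = 0.3780 m³/s
w_2 = (7.7 − 1.1)/2 = 3.3 m; q_2 = 0.84 × 1.40 × 3.3 = 3.881 m³/s
w_3 = (13.3 − 6.5)/2 = 3.4 m; q_3 = 0.87 × 1.52 × 3.4 = 4.496 m³/s
w_4 = (18.6 − 7.7)/2 = 5.45 m; q_4 = 0.85 × 1.71 × 5.45 = 7.922 m³/s
w_5 = (21.7 − 13.3)/2 = 4.2 m; q_5 = 0.69 × 0.96 × 4.2 = 2.782 m³/s
w_6 = (21.7 − 18.6)/2 = 1.55 m; q_6 = 0.50 × 0.43 × 1.55 = 0.3333 m³/s
Q = Σ qᵢ = 19.79 m³/s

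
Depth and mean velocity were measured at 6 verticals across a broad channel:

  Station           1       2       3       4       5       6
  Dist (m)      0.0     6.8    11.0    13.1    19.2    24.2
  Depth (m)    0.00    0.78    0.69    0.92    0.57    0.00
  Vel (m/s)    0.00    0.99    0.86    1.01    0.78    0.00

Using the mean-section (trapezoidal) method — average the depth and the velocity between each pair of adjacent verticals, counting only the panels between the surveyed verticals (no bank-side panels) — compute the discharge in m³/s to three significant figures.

Panel 1-2: Δb = 6.8 m, d̄ = (0.00+0.78)/2 = 0.39, v̄ = (0.00+0.99)/2 = 0.495 → q = 6.8×0.39×0.495 = 1.313 m³/s
Panel 2-3: Δb = 4.2 m, d̄ = (0.78+0.69)/2 = 0.735, v̄ = (0.99+0.86)/2 = 0.925 → q = 4.2×0.735×0.925 = 2.855 m³/s
Panel 3-4: Δb = 2.1 m, d̄ = (0.69+0.92)/2 = 0.805, v̄ = (0.86+1.01)/2 = 0.935 → q = 2.1×0.805×0.935 = 1.581 m³/s
Panel 4-5: Δb = 6.1 m, d̄ = (0.92+0.57)/2 = 0.745, v̄ = (1.01+0.78)/2 = 0.895 → q = 6.1×0.745×0.895 = 4.067 m³/s
Panel 5-6: Δb = 5 m, d̄ = (0.57+0.00)/2 = 0.285, v̄ = (0.78+0.00)/2 = 0.39 → q = 5×0.285×0.39 = 0.5558 m³/s
Q = Σ q = 10.37 m³/s

10.4 m³/s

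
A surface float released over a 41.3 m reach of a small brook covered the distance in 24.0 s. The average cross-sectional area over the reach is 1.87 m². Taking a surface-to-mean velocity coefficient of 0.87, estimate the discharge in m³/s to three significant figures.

v_surface = L / t̄ = 41.3 / 24 = 1.721 m/s
v_mean = 0.87 × 1.721 = 1.497 m/s
Q = A × v_mean = 1.87 × 1.497 = 2.800 m³/s

2.80 m³/s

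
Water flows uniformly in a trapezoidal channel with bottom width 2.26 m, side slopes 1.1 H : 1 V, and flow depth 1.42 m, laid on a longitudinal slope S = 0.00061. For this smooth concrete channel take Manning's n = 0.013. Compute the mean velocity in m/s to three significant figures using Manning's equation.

A = (b + z·y)·y = (2.26 + 1.1×1.42)×1.42 = 5.427 m²
P = b + 2y√(1+z²) = 2.26 + 2×1.42×√(1+1.1²) = 6.482 m
R = A/P = 5.427/6.482 = 0.8373 m
Q = (1/n)·A·R^(2/3)·S^(1/2) = (1/0.013) × 5.427 × 0.8373^(2/3) × 0.00061^(1/2) = 9.160 m³/s
V = Q/A = 9.160/5.427 = 1.688 m/s

1.69 m/s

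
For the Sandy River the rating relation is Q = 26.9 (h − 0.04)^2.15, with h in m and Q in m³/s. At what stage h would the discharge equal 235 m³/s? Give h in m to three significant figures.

h − h₀ = (Q/C)^(1/b) = (235/26.9)^(1/2.15) = 2.740 m
h = 0.04 + 2.740 = 2.780 m

2.78 m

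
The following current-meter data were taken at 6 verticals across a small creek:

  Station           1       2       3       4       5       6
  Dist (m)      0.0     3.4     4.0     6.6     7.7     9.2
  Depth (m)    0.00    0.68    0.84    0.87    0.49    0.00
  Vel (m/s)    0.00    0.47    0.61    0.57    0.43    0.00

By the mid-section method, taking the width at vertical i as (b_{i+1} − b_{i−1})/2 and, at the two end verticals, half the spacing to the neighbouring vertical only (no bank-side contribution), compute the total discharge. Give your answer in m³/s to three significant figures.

w_2 = (4.0 − 0.0)/2 = 2 m; q_2 = 0.47 × 0.68 × 2 = 0.6392 m³/s
w_3 = (6.6 − 3.4)/2 = 1.6 m; q_3 = 0.61 × 0.84 × 1.6 = 0.8198 m³/s
w_4 = (7.7 − 4.0)/2 = 1.85 m; q_4 = 0.57 × 0.87 × 1.85 = 0.9174 m³/s
w_5 = (9.2 − 6.6)/2 = 1.3 m; q_5 = 0.43 × 0.49 × 1.3 = 0.2739 m³/s
Stations 1, 6 contribute zero (depth or velocity is 0).
Q = Σ qᵢ = 2.650 m³/s

2.65 m³/s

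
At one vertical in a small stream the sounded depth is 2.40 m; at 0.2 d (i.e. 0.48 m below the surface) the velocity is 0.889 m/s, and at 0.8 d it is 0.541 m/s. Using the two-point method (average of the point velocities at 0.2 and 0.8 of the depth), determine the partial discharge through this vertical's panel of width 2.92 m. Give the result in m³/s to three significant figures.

5.01 m³/s

v̄ = (0.889 + 0.541) / 2 = 0.7150 m/s
q = v̄ × d × w = 0.7150 × 2.40 × 2.92 = 5.011 m³/s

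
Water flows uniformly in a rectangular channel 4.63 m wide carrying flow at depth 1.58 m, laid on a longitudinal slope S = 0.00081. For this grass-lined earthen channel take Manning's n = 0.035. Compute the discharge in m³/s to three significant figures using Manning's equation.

5.70 m³/s

A = b·y = 4.63 × 1.58 = 7.315 m²
P = b + 2y = 4.63 + 2×1.58 = 7.790 m
R = A/P = 7.315/7.790 = 0.9391 m
Q = (1/n)·A·R^(2/3)·S^(1/2) = (1/0.035) × 7.315 × 0.9391^(2/3) × 0.00081^(1/2) = 5.704 m³/s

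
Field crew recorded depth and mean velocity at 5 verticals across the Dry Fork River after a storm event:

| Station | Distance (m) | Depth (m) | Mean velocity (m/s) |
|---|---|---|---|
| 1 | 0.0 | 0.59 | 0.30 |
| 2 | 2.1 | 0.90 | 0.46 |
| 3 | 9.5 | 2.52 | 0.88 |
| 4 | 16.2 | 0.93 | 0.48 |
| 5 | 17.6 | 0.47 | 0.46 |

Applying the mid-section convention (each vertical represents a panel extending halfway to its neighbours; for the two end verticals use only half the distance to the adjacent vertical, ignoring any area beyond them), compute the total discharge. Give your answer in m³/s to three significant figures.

w_1 = (2.1 − 0.0)/2 = 1.05 m; q_1 = 0.30 × 0.59 × 1.05 = 0.1859 m³/s
w_2 = (9.5 − 0.0)/2 = 4.75 m; q_2 = 0.46 × 0.90 × 4.75 = 1.967 m³/s
w_3 = (16.2 − 2.1)/2 = 7.05 m; q_3 = 0.88 × 2.52 × 7.05 = 15.63 m³/s
w_4 = (17.6 − 9.5)/2 = 4.05 m; q_4 = 0.48 × 0.93 × 4.05 = 1.808 m³/s
w_5 = (17.6 − 16.2)/2 = 0.7 m; q_5 = 0.46 × 0.47 × 0.7 = 0.1513 m³/s
Q = Σ qᵢ = 19.75 m³/s

19.7 m³/s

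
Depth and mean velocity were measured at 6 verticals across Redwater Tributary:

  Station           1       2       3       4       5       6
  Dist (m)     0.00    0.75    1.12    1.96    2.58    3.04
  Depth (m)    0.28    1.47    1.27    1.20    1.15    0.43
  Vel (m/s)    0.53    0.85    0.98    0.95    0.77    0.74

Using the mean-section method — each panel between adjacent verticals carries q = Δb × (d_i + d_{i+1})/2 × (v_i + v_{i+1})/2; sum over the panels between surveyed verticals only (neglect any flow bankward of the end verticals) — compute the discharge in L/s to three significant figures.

2820 L/s

Panel 1-2: Δb = 0.75 m, d̄ = (0.28+1.47)/2 = 0.875, v̄ = (0.53+0.85)/2 = 0.69 → q = 0.75×0.875×0.69 = 0.4528 m³/s
Panel 2-3: Δb = 0.37 m, d̄ = (1.47+1.27)/2 = 1.37, v̄ = (0.85+0.98)/2 = 0.915 → q = 0.37×1.37×0.915 = 0.4638 m³/s
Panel 3-4: Δb = 0.84 m, d̄ = (1.27+1.20)/2 = 1.235, v̄ = (0.98+0.95)/2 = 0.965 → q = 0.84×1.235×0.965 = 1.001 m³/s
Panel 4-5: Δb = 0.62 m, d̄ = (1.20+1.15)/2 = 1.175, v̄ = (0.95+0.77)/2 = 0.86 → q = 0.62×1.175×0.86 = 0.6265 m³/s
Panel 5-6: Δb = 0.46 m, d̄ = (1.15+0.43)/2 = 0.79, v̄ = (0.77+0.74)/2 = 0.755 → q = 0.46×0.79×0.755 = 0.2744 m³/s
Q = Σ q = 2.819 m³/s
= 2.819 × 1000 = 2819 L/s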